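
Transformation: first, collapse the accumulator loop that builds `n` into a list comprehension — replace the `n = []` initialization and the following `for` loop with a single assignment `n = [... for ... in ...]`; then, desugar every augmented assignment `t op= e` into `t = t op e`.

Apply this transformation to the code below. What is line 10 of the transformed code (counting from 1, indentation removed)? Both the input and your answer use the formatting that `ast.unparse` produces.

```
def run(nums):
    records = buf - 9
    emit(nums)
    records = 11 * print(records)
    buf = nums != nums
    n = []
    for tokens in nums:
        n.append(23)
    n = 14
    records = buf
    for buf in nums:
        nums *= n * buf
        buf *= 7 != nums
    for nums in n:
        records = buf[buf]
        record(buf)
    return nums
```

nums = nums * (n * buf)

Transformed code:
def run(nums):
    records = buf - 9
    emit(nums)
    records = 11 * print(records)
    buf = nums != nums
    n = [23 for tokens in nums]
    n = 14
    records = buf
    for buf in nums:
        nums = nums * (n * buf)
        buf = buf * (7 != nums)
    for nums in n:
        records = buf[buf]
        record(buf)
    return nums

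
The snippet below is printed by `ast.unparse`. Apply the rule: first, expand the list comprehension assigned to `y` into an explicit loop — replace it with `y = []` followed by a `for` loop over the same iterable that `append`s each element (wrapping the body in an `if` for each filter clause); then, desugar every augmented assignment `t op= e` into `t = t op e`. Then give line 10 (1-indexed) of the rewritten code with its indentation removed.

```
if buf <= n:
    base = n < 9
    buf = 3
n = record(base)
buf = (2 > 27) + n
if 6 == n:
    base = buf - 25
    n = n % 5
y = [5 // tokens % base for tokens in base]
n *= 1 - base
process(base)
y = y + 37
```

for tokens in base:

Transformed code:
if buf <= n:
    base = n < 9
    buf = 3
n = record(base)
buf = (2 > 27) + n
if 6 == n:
    base = buf - 25
    n = n % 5
y = []
for tokens in base:
    y.append(5 // tokens % base)
n = n * (1 - base)
process(base)
y = y + 37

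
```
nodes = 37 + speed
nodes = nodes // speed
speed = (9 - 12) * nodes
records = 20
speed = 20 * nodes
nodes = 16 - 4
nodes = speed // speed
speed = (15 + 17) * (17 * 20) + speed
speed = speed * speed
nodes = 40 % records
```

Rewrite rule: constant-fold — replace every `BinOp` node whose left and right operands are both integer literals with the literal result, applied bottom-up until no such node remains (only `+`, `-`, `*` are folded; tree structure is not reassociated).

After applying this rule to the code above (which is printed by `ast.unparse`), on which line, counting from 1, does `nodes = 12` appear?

Transformed code:
nodes = 37 + speed
nodes = nodes // speed
speed = -3 * nodes
records = 20
speed = 20 * nodes
nodes = 12
nodes = speed // speed
speed = 10880 + speed
speed = speed * speed
nodes = 40 % records

6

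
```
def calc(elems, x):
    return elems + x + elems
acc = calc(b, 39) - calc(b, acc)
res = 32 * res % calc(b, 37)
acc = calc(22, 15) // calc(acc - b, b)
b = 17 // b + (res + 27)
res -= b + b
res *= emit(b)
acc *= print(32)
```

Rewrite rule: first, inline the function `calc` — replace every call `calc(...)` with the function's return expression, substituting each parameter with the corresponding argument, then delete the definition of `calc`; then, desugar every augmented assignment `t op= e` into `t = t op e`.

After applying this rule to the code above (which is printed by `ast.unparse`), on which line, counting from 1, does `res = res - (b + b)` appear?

Transformed code:
acc = b + 39 + b - (b + acc + b)
res = 32 * res % (b + 37 + b)
acc = (22 + 15 + 22) // (acc - b + b + (acc - b))
b = 17 // b + (res + 27)
res = res - (b + b)
res = res * emit(b)
acc = acc * print(32)

5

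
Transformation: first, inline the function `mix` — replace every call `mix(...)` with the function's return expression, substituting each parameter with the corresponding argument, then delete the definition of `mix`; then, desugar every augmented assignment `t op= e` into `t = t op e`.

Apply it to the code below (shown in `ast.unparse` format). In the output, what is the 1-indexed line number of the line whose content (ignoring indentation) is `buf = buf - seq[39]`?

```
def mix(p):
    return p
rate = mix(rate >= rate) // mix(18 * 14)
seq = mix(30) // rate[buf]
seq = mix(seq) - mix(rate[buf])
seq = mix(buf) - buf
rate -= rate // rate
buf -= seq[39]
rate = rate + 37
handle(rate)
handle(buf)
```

Transformed code:
rate = (rate >= rate) // (18 * 14)
seq = 30 // rate[buf]
seq = seq - rate[buf]
seq = buf - buf
rate = rate - rate // rate
buf = buf - seq[39]
rate = rate + 37
handle(rate)
handle(buf)

6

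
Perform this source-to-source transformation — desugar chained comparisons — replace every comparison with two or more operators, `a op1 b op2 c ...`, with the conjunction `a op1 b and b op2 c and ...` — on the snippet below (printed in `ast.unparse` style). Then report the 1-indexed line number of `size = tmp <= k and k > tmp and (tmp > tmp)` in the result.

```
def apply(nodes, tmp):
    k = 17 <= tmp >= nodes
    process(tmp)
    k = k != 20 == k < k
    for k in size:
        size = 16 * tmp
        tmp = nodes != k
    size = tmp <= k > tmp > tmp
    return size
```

8

Transformed code:
def apply(nodes, tmp):
    k = 17 <= tmp and tmp >= nodes
    process(tmp)
    k = k != 20 and 20 == k and (k < k)
    for k in size:
        size = 16 * tmp
        tmp = nodes != k
    size = tmp <= k and k > tmp and (tmp > tmp)
    return size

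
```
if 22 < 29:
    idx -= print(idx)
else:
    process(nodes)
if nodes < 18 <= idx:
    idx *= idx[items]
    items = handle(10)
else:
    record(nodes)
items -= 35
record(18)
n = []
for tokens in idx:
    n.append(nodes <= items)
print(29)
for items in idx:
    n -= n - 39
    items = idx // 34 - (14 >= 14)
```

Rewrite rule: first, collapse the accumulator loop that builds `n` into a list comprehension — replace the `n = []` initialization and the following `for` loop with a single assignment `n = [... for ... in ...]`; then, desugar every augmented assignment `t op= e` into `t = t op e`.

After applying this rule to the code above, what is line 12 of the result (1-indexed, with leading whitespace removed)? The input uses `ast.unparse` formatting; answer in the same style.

n = [nodes <= items for tokens in idx]

Transformed code:
if 22 < 29:
    idx = idx - print(idx)
else:
    process(nodes)
if nodes < 18 <= idx:
    idx = idx * idx[items]
    items = handle(10)
else:
    record(nodes)
items = items - 35
record(18)
n = [nodes <= items for tokens in idx]
print(29)
for items in idx:
    n = n - (n - 39)
    items = idx // 34 - (14 >= 14)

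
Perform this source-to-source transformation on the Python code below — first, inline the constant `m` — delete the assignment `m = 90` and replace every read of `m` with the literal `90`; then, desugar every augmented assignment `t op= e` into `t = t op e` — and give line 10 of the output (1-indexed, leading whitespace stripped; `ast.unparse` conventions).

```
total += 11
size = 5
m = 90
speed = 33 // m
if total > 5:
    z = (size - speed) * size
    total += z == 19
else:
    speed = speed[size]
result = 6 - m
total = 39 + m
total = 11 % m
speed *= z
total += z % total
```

Transformed code:
total = total + 11
size = 5
speed = 33 // 90
if total > 5:
    z = (size - speed) * size
    total = total + (z == 19)
else:
    speed = speed[size]
result = 6 - 90
total = 39 + 90
total = 11 % 90
speed = speed * z
total = total + z % total

total = 39 + 90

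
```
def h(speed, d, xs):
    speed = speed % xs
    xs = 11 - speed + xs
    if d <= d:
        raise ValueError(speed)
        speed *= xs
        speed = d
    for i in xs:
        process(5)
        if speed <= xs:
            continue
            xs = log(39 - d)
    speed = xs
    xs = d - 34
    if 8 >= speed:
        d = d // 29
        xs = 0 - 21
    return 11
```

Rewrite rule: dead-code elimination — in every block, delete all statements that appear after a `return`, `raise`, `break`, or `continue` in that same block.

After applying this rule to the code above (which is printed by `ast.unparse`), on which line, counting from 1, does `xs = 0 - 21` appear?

Transformed code:
def h(speed, d, xs):
    speed = speed % xs
    xs = 11 - speed + xs
    if d <= d:
        raise ValueError(speed)
    for i in xs:
        process(5)
        if speed <= xs:
            continue
    speed = xs
    xs = d - 34
    if 8 >= speed:
        d = d // 29
        xs = 0 - 21
    return 11

14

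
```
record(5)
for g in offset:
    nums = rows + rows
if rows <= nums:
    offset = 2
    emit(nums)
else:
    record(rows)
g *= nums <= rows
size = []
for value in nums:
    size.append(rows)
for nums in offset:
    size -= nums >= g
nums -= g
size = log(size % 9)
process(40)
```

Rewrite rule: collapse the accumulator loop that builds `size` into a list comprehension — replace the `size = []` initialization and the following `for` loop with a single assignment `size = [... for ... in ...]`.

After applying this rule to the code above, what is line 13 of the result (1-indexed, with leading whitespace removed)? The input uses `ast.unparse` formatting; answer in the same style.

nums -= g

Transformed code:
record(5)
for g in offset:
    nums = rows + rows
if rows <= nums:
    offset = 2
    emit(nums)
else:
    record(rows)
g *= nums <= rows
size = [rows for value in nums]
for nums in offset:
    size -= nums >= g
nums -= g
size = log(size % 9)
process(40)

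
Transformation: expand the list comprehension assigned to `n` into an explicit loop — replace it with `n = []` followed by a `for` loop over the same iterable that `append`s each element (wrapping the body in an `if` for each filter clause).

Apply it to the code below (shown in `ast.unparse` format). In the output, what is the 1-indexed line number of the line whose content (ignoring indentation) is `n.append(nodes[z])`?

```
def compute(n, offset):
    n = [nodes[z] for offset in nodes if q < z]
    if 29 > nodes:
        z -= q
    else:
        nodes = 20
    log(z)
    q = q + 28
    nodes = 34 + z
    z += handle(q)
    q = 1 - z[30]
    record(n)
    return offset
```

5

Transformed code:
def compute(n, offset):
    n = []
    for offset in nodes:
        if q < z:
            n.append(nodes[z])
    if 29 > nodes:
        z -= q
    else:
        nodes = 20
    log(z)
    q = q + 28
    nodes = 34 + z
    z += handle(q)
    q = 1 - z[30]
    record(n)
    return offset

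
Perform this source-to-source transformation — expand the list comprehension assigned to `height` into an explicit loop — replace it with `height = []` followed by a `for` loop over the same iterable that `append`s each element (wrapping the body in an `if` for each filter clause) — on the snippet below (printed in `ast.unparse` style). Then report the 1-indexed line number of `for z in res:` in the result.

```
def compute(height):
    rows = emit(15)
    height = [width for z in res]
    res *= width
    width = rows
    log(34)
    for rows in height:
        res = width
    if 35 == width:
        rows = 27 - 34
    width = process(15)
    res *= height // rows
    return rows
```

Transformed code:
def compute(height):
    rows = emit(15)
    height = []
    for z in res:
        height.append(width)
    res *= width
    width = rows
    log(34)
    for rows in height:
        res = width
    if 35 == width:
        rows = 27 - 34
    width = process(15)
    res *= height // rows
    return rows

4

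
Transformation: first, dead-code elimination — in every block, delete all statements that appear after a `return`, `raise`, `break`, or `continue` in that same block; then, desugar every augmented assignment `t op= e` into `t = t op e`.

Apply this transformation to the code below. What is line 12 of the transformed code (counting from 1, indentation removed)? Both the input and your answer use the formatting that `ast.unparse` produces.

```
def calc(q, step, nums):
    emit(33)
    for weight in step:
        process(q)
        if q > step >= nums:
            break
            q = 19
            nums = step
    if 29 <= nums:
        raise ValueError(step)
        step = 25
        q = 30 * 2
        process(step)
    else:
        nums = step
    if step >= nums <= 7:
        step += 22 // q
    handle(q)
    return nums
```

Transformed code:
def calc(q, step, nums):
    emit(33)
    for weight in step:
        process(q)
        if q > step >= nums:
            break
    if 29 <= nums:
        raise ValueError(step)
    else:
        nums = step
    if step >= nums <= 7:
        step = step + 22 // q
    handle(q)
    return nums

step = step + 22 // q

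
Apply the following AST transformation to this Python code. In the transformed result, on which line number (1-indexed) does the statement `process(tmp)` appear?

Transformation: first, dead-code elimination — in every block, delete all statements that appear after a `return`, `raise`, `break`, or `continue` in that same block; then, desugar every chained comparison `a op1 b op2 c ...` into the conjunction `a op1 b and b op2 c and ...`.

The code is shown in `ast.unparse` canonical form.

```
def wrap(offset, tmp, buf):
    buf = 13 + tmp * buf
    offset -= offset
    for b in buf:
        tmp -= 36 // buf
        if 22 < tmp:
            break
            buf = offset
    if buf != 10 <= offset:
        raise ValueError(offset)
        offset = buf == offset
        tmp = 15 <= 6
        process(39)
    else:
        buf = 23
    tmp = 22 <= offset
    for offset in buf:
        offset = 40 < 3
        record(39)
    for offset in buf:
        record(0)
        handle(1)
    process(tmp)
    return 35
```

19

Transformed code:
def wrap(offset, tmp, buf):
    buf = 13 + tmp * buf
    offset -= offset
    for b in buf:
        tmp -= 36 // buf
        if 22 < tmp:
            break
    if buf != 10 and 10 <= offset:
        raise ValueError(offset)
    else:
        buf = 23
    tmp = 22 <= offset
    for offset in buf:
        offset = 40 < 3
        record(39)
    for offset in buf:
        record(0)
        handle(1)
    process(tmp)
    return 35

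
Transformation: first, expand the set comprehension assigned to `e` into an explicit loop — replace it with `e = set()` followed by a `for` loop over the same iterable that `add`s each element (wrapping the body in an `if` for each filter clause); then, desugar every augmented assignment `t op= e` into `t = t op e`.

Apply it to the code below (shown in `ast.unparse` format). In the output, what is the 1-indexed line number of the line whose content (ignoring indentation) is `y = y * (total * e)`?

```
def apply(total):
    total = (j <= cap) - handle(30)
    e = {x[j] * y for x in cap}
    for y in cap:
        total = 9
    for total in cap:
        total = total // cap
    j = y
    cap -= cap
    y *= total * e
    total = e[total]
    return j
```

Transformed code:
def apply(total):
    total = (j <= cap) - handle(30)
    e = set()
    for x in cap:
        e.add(x[j] * y)
    for y in cap:
        total = 9
    for total in cap:
        total = total // cap
    j = y
    cap = cap - cap
    y = y * (total * e)
    total = e[total]
    return j

12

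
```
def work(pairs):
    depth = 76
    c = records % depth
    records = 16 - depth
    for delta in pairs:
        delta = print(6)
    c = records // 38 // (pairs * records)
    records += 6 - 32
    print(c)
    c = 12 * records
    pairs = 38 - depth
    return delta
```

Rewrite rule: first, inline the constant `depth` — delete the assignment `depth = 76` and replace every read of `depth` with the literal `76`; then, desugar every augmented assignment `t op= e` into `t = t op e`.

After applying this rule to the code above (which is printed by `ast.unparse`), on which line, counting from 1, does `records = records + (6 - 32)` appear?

Transformed code:
def work(pairs):
    c = records % 76
    records = 16 - 76
    for delta in pairs:
        delta = print(6)
    c = records // 38 // (pairs * records)
    records = records + (6 - 32)
    print(c)
    c = 12 * records
    pairs = 38 - 76
    return delta

7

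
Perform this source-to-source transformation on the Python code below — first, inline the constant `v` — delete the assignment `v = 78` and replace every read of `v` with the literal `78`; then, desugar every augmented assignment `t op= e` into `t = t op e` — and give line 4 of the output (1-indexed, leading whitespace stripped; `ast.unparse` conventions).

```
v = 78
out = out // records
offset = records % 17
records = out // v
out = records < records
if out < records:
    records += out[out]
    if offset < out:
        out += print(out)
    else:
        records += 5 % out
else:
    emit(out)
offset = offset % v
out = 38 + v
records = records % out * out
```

Transformed code:
out = out // records
offset = records % 17
records = out // 78
out = records < records
if out < records:
    records = records + out[out]
    if offset < out:
        out = out + print(out)
    else:
        records = records + 5 % out
else:
    emit(out)
offset = offset % 78
out = 38 + 78
records = records % out * out

out = records < records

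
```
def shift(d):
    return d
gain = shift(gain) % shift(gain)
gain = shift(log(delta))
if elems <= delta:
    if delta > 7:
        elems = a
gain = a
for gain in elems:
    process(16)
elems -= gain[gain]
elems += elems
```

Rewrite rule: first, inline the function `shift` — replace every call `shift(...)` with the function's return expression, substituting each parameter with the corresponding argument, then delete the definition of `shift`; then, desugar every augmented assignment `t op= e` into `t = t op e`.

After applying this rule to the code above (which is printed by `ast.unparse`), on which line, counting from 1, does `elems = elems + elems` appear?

10

Transformed code:
gain = gain % gain
gain = log(delta)
if elems <= delta:
    if delta > 7:
        elems = a
gain = a
for gain in elems:
    process(16)
elems = elems - gain[gain]
elems = elems + elems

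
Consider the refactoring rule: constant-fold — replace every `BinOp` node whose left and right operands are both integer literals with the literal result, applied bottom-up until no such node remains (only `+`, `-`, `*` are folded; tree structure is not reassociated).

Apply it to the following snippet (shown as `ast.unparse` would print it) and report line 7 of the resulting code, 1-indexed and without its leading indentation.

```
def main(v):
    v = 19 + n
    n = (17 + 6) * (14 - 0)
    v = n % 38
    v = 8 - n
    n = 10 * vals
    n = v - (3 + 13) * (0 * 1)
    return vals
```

Transformed code:
def main(v):
    v = 19 + n
    n = 322
    v = n % 38
    v = 8 - n
    n = 10 * vals
    n = v - 0
    return vals

n = v - 0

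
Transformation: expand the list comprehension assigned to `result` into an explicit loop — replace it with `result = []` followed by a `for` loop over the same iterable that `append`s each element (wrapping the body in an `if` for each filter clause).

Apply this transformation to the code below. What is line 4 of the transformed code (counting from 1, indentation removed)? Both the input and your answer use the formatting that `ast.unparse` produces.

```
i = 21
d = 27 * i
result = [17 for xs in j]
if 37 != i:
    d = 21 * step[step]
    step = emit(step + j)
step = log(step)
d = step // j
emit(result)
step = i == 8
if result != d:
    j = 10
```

Transformed code:
i = 21
d = 27 * i
result = []
for xs in j:
    result.append(17)
if 37 != i:
    d = 21 * step[step]
    step = emit(step + j)
step = log(step)
d = step // j
emit(result)
step = i == 8
if result != d:
    j = 10

for xs in j:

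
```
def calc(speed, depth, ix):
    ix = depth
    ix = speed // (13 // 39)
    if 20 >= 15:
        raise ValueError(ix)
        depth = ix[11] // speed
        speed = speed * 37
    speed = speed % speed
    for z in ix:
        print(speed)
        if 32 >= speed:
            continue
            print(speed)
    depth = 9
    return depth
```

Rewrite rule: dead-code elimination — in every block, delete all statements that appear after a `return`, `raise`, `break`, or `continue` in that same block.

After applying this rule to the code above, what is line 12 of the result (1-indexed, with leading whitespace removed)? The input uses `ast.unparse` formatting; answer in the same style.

Transformed code:
def calc(speed, depth, ix):
    ix = depth
    ix = speed // (13 // 39)
    if 20 >= 15:
        raise ValueError(ix)
    speed = speed % speed
    for z in ix:
        print(speed)
        if 32 >= speed:
            continue
    depth = 9
    return depth

return depth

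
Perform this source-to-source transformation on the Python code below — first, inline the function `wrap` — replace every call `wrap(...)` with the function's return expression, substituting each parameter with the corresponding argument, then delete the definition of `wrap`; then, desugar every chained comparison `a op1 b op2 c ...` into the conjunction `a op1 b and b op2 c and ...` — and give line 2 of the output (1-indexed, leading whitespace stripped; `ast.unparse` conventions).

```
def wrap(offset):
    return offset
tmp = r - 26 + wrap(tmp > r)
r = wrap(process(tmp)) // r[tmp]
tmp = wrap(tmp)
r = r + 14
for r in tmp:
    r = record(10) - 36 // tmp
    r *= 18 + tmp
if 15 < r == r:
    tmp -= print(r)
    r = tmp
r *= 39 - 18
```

Transformed code:
tmp = r - 26 + (tmp > r)
r = process(tmp) // r[tmp]
tmp = tmp
r = r + 14
for r in tmp:
    r = record(10) - 36 // tmp
    r *= 18 + tmp
if 15 < r and r == r:
    tmp -= print(r)
    r = tmp
r *= 39 - 18

r = process(tmp) // r[tmp]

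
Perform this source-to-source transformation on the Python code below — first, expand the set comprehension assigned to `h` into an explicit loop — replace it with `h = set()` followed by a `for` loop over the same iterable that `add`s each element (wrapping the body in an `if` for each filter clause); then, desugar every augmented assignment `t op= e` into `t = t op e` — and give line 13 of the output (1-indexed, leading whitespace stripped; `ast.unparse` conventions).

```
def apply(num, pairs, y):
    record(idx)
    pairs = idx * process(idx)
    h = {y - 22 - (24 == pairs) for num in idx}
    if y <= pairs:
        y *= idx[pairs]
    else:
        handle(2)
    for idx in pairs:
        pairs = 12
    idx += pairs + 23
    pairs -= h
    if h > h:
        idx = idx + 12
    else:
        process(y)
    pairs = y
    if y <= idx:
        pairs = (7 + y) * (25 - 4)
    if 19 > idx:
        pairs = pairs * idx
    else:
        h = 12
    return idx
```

idx = idx + (pairs + 23)

Transformed code:
def apply(num, pairs, y):
    record(idx)
    pairs = idx * process(idx)
    h = set()
    for num in idx:
        h.add(y - 22 - (24 == pairs))
    if y <= pairs:
        y = y * idx[pairs]
    else:
        handle(2)
    for idx in pairs:
        pairs = 12
    idx = idx + (pairs + 23)
    pairs = pairs - h
    if h > h:
        idx = idx + 12
    else:
        process(y)
    pairs = y
    if y <= idx:
        pairs = (7 + y) * (25 - 4)
    if 19 > idx:
        pairs = pairs * idx
    else:
        h = 12
    return idx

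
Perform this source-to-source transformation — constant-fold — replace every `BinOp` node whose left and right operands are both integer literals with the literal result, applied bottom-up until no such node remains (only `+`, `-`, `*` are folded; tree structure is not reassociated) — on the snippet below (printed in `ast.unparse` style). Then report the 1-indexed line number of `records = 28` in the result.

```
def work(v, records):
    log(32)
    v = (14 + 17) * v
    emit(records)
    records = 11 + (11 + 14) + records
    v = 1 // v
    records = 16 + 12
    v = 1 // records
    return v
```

7

Transformed code:
def work(v, records):
    log(32)
    v = 31 * v
    emit(records)
    records = 36 + records
    v = 1 // v
    records = 28
    v = 1 // records
    return v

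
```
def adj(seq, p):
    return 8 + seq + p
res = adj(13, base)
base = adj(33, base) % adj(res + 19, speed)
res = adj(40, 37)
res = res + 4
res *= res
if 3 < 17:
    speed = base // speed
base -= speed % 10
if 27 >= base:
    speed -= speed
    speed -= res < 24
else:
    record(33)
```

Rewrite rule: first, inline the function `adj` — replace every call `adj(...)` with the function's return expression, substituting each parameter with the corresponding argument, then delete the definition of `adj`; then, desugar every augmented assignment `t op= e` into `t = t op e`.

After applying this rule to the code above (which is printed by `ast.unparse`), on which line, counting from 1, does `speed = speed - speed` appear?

Transformed code:
res = 8 + 13 + base
base = (8 + 33 + base) % (8 + (res + 19) + speed)
res = 8 + 40 + 37
res = res + 4
res = res * res
if 3 < 17:
    speed = base // speed
base = base - speed % 10
if 27 >= base:
    speed = speed - speed
    speed = speed - (res < 24)
else:
    record(33)

10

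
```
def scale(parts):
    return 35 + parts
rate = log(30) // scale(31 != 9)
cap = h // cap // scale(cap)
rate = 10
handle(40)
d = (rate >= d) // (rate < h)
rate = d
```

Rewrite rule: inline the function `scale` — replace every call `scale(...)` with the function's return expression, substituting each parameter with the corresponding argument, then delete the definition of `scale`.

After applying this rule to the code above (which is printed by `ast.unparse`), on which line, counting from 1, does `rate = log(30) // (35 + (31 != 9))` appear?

1

Transformed code:
rate = log(30) // (35 + (31 != 9))
cap = h // cap // (35 + cap)
rate = 10
handle(40)
d = (rate >= d) // (rate < h)
rate = d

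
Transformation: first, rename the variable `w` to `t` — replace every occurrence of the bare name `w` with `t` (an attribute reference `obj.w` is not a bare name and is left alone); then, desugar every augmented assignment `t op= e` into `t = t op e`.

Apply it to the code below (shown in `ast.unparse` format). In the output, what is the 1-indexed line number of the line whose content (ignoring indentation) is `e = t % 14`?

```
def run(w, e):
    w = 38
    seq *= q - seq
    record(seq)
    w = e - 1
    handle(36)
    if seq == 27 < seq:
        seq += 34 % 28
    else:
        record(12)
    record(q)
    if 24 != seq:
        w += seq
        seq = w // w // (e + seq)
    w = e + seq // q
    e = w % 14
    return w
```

Transformed code:
def run(t, e):
    t = 38
    seq = seq * (q - seq)
    record(seq)
    t = e - 1
    handle(36)
    if seq == 27 < seq:
        seq = seq + 34 % 28
    else:
        record(12)
    record(q)
    if 24 != seq:
        t = t + seq
        seq = t // t // (e + seq)
    t = e + seq // q
    e = t % 14
    return t

16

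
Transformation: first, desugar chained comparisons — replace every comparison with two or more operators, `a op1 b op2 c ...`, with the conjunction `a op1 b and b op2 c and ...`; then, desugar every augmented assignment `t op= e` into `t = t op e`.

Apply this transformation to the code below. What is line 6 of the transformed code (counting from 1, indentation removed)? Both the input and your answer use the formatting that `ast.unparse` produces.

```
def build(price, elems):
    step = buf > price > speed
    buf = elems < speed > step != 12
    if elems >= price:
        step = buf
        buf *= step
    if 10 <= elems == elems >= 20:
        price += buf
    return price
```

buf = buf * step

Transformed code:
def build(price, elems):
    step = buf > price and price > speed
    buf = elems < speed and speed > step and (step != 12)
    if elems >= price:
        step = buf
        buf = buf * step
    if 10 <= elems and elems == elems and (elems >= 20):
        price = price + buf
    return price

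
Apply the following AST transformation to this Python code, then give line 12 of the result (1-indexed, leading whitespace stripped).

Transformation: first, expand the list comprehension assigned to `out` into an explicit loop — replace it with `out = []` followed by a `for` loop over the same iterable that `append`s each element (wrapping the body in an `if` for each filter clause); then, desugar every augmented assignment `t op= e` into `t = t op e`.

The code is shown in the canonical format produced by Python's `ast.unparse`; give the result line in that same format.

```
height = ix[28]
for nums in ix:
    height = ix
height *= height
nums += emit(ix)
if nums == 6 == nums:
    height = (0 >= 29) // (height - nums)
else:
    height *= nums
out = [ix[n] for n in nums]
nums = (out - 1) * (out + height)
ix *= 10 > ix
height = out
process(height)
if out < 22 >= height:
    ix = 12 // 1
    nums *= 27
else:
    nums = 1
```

out.append(ix[n])

Transformed code:
height = ix[28]
for nums in ix:
    height = ix
height = height * height
nums = nums + emit(ix)
if nums == 6 == nums:
    height = (0 >= 29) // (height - nums)
else:
    height = height * nums
out = []
for n in nums:
    out.append(ix[n])
nums = (out - 1) * (out + height)
ix = ix * (10 > ix)
height = out
process(height)
if out < 22 >= height:
    ix = 12 // 1
    nums = nums * 27
else:
    nums = 1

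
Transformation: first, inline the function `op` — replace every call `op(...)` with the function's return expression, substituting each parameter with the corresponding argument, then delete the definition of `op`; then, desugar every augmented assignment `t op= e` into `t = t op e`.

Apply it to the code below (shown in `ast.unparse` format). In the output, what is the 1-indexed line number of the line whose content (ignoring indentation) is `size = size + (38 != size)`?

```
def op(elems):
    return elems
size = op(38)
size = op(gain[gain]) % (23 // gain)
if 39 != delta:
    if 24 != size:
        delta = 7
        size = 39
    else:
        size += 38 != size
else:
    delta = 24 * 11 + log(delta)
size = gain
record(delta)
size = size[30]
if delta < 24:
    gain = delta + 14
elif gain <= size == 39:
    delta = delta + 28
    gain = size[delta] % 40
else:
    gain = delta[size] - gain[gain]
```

Transformed code:
size = 38
size = gain[gain] % (23 // gain)
if 39 != delta:
    if 24 != size:
        delta = 7
        size = 39
    else:
        size = size + (38 != size)
else:
    delta = 24 * 11 + log(delta)
size = gain
record(delta)
size = size[30]
if delta < 24:
    gain = delta + 14
elif gain <= size == 39:
    delta = delta + 28
    gain = size[delta] % 40
else:
    gain = delta[size] - gain[gain]

8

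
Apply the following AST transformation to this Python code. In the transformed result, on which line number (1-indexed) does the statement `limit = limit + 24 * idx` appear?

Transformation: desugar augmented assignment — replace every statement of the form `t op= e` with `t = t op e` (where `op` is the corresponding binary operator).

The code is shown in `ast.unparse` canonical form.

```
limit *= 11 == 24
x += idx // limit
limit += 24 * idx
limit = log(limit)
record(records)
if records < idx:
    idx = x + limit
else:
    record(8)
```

Transformed code:
limit = limit * (11 == 24)
x = x + idx // limit
limit = limit + 24 * idx
limit = log(limit)
record(records)
if records < idx:
    idx = x + limit
else:
    record(8)

3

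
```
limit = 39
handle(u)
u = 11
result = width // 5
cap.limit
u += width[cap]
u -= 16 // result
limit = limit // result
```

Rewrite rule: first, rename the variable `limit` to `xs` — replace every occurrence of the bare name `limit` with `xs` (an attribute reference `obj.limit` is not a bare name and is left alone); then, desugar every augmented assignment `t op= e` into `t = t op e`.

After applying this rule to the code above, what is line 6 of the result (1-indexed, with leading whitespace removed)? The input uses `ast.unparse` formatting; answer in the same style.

Transformed code:
xs = 39
handle(u)
u = 11
result = width // 5
cap.limit
u = u + width[cap]
u = u - 16 // result
xs = xs // result

u = u + width[cap]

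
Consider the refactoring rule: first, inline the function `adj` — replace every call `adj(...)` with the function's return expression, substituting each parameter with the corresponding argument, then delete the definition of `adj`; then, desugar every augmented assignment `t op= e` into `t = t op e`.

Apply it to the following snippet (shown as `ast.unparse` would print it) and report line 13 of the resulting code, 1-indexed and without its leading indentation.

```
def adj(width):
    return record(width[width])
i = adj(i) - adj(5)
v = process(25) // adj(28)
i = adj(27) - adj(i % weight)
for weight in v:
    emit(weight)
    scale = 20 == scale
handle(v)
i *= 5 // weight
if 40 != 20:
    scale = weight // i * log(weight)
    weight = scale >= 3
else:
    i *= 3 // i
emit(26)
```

Transformed code:
i = record(i[i]) - record(5[5])
v = process(25) // record(28[28])
i = record(27[27]) - record((i % weight)[i % weight])
for weight in v:
    emit(weight)
    scale = 20 == scale
handle(v)
i = i * (5 // weight)
if 40 != 20:
    scale = weight // i * log(weight)
    weight = scale >= 3
else:
    i = i * (3 // i)
emit(26)

i = i * (3 // i)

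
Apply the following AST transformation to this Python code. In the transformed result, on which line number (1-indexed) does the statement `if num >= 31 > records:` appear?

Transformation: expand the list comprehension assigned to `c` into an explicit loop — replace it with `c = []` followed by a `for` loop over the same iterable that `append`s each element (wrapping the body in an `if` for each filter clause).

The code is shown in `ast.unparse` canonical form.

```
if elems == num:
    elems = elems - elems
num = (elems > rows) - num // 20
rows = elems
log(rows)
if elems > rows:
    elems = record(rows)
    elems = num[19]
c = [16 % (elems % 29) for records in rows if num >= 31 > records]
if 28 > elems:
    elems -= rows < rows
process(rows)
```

Transformed code:
if elems == num:
    elems = elems - elems
num = (elems > rows) - num // 20
rows = elems
log(rows)
if elems > rows:
    elems = record(rows)
    elems = num[19]
c = []
for records in rows:
    if num >= 31 > records:
        c.append(16 % (elems % 29))
if 28 > elems:
    elems -= rows < rows
process(rows)

11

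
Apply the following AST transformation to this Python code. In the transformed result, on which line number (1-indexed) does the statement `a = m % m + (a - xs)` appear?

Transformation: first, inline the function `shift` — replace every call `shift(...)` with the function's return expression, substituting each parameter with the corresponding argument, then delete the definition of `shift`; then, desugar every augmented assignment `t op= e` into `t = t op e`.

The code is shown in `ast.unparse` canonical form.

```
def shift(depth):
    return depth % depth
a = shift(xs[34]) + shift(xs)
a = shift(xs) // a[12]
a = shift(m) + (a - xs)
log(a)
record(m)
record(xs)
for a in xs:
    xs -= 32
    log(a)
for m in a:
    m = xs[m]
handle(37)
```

3

Transformed code:
a = xs[34] % xs[34] + xs % xs
a = xs % xs // a[12]
a = m % m + (a - xs)
log(a)
record(m)
record(xs)
for a in xs:
    xs = xs - 32
    log(a)
for m in a:
    m = xs[m]
handle(37)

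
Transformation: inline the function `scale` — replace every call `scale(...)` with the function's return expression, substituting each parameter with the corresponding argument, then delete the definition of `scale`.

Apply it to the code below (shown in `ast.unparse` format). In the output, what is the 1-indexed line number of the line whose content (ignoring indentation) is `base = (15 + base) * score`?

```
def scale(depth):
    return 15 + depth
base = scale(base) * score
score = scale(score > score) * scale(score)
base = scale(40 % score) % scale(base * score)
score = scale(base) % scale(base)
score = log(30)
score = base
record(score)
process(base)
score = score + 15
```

1

Transformed code:
base = (15 + base) * score
score = (15 + (score > score)) * (15 + score)
base = (15 + 40 % score) % (15 + base * score)
score = (15 + base) % (15 + base)
score = log(30)
score = base
record(score)
process(base)
score = score + 15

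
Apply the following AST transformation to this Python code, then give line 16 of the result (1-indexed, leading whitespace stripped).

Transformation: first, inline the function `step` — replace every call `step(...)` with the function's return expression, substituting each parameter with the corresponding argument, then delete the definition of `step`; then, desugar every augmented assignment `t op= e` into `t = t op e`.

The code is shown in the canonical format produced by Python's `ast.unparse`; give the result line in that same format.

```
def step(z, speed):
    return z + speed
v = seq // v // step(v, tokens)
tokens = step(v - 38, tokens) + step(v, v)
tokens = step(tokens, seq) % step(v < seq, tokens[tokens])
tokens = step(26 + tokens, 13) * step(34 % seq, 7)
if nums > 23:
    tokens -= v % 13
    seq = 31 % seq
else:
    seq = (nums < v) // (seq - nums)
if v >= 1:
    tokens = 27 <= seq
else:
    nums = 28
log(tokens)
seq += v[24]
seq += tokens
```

Transformed code:
v = seq // v // (v + tokens)
tokens = v - 38 + tokens + (v + v)
tokens = (tokens + seq) % ((v < seq) + tokens[tokens])
tokens = (26 + tokens + 13) * (34 % seq + 7)
if nums > 23:
    tokens = tokens - v % 13
    seq = 31 % seq
else:
    seq = (nums < v) // (seq - nums)
if v >= 1:
    tokens = 27 <= seq
else:
    nums = 28
log(tokens)
seq = seq + v[24]
seq = seq + tokens

seq = seq + tokens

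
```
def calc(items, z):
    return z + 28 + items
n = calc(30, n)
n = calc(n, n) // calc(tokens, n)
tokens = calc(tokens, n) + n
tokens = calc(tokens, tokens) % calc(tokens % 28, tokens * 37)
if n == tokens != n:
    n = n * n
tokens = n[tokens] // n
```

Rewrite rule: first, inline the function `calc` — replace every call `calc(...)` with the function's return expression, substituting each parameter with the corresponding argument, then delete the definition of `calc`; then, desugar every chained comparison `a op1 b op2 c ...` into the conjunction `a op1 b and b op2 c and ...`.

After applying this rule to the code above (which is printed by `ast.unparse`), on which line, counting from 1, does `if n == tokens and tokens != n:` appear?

Transformed code:
n = n + 28 + 30
n = (n + 28 + n) // (n + 28 + tokens)
tokens = n + 28 + tokens + n
tokens = (tokens + 28 + tokens) % (tokens * 37 + 28 + tokens % 28)
if n == tokens and tokens != n:
    n = n * n
tokens = n[tokens] // n

5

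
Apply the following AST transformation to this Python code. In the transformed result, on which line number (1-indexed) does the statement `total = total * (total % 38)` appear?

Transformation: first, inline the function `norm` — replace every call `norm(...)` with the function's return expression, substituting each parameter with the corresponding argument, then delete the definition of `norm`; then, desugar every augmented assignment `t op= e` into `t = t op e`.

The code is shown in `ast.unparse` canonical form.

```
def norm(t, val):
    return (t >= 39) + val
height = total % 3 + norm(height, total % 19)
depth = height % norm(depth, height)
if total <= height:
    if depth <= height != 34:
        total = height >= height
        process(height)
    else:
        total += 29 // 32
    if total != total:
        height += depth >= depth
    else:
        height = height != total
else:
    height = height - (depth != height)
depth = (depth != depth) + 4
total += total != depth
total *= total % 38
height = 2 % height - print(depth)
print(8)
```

17

Transformed code:
height = total % 3 + ((height >= 39) + total % 19)
depth = height % ((depth >= 39) + height)
if total <= height:
    if depth <= height != 34:
        total = height >= height
        process(height)
    else:
        total = total + 29 // 32
    if total != total:
        height = height + (depth >= depth)
    else:
        height = height != total
else:
    height = height - (depth != height)
depth = (depth != depth) + 4
total = total + (total != depth)
total = total * (total % 38)
height = 2 % height - print(depth)
print(8)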